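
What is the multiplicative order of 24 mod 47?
23

47 is prime, so ord(24) divides φ(47) = 46.
Divisors of 46: 1, 2, 23, 46.
Repeated squaring: 24^1 ≡ 24, 24^2 ≡ 12, 24^4 ≡ 3, 24^8 ≡ 9, 24^16 ≡ 34, 24^32 ≡ 28 (mod 47).
Test 24^d mod 47 for each divisor d in increasing order:
24^1 ≡ 24
24^2 ≡ 12
24^23 = 24^16·24^4·24^2·24^1 ≡ 1  ← first divisor giving 1
The order is 23.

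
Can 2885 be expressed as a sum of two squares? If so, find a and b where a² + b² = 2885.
22² + 49² (a=22, b=49)

Factorization: 2885 = 5 × 577
By Fermat: n is sum of two squares iff every prime p ≡ 3 (mod 4) appears to even power.
All primes ≡ 3 (mod 4) appear to even power.
Search a = 0, 1, 2, … for 2885 - a² a perfect square: first hit at a = 22: 2885 - 484 = 2401 = 49².
2885 = 22² + 49² = 484 + 2401 ✓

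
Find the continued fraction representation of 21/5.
[4; 5]

Euclidean algorithm steps:
21 = 4 × 5 + 1
5 = 5 × 1 + 0
Continued fraction: [4; 5]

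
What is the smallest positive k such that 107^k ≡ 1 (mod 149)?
37

149 is prime, so ord(107) divides φ(149) = 148.
Divisors of 148: 1, 2, 4, 37, 74, 148.
Repeated squaring: 107^1 ≡ 107, 107^2 ≡ 125, 107^4 ≡ 129, 107^8 ≡ 102, 107^16 ≡ 123, 107^32 ≡ 80, 107^64 ≡ 142, 107^128 ≡ 49 (mod 149).
Test 107^d mod 149 for each divisor d in increasing order:
107^1 ≡ 107
107^2 ≡ 125
107^4 ≡ 129
107^37 = 107^32·107^4·107^1 ≡ 1  ← first divisor giving 1
The order is 37.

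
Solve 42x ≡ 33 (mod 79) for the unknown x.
x ≡ 29 (mod 79)

gcd(42, 79) = 1, which divides 33, so solutions exist.
Find 42^(-1) mod 79 by the extended Euclidean algorithm:
79 = 1 × 42 + 37  ⟹  37 = (1)·79 + (-1)·42
42 = 1 × 37 + 5  ⟹  5 = (-1)·79 + (2)·42
37 = 7 × 5 + 2  ⟹  2 = (8)·79 + (-15)·42
5 = 2 × 2 + 1  ⟹  1 = (-17)·79 + (32)·42
So (32)·42 ≡ 1 (mod 79), i.e. 42^(-1) ≡ 32 (mod 79).
x ≡ 32 × 33 = 1056 ≡ 29 (mod 79).
Check: 42 × 29 = 1218 ≡ 33 (mod 79).
Unique solution: x ≡ 29 (mod 79)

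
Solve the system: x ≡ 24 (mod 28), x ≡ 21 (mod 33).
780

Using Chinese Remainder Theorem:
M = 28 × 33 = 924
M1 = 33, M2 = 28
y1 = 33^(-1) mod 28 = 17
y2 = 28^(-1) mod 33 = 13
x = (24×33×17 + 21×28×13) mod 924 = 780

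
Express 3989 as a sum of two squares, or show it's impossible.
25² + 58² (a=25, b=58)

Factorization: 3989 = 3989
By Fermat: n is sum of two squares iff every prime p ≡ 3 (mod 4) appears to even power.
All primes ≡ 3 (mod 4) appear to even power.
Search a = 0, 1, 2, … for 3989 - a² a perfect square: first hit at a = 25: 3989 - 625 = 3364 = 58².
3989 = 25² + 58² = 625 + 3364 ✓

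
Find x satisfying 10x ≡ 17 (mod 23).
x ≡ 4 (mod 23)

gcd(10, 23) = 1, which divides 17, so solutions exist.
Find 10^(-1) mod 23 by the extended Euclidean algorithm:
23 = 2 × 10 + 3  ⟹  3 = (1)·23 + (-2)·10
10 = 3 × 3 + 1  ⟹  1 = (-3)·23 + (7)·10
So (7)·10 ≡ 1 (mod 23), i.e. 10^(-1) ≡ 7 (mod 23).
x ≡ 7 × 17 = 119 ≡ 4 (mod 23).
Check: 10 × 4 = 40 ≡ 17 (mod 23).
Unique solution: x ≡ 4 (mod 23)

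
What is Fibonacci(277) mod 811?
13

Matrix identity: Q^n = [[F_(n+1), F_n], [F_n, F_(n-1)]] with Q = [[1,1],[1,0]].
n = 277 = 100010101₂. Square-and-multiply, entries mod 811:
Q^1 = [[1,1],[1,0]]
Q^2 = (Q^1)² = [[2,1],[1,1]]
Q^4 = (Q^2)² = [[5,3],[3,2]]
Q^8 = (Q^4)² = [[34,21],[21,13]]
Q^17 = (Q^8)²·Q = [[151,786],[786,176]]
Q^34 = (Q^17)² = [[718,746],[746,783]]
Q^69 = (Q^34)²·Q = [[464,709],[709,566]]
Q^138 = (Q^69)² = [[242,370],[370,683]]
Q^277 = (Q^138)²·Q = [[21,13],[13,8]]
F_277 mod 811 = Q^277[0][1] = 13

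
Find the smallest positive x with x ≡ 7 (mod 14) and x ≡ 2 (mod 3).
35

Using Chinese Remainder Theorem:
M = 14 × 3 = 42
M1 = 3, M2 = 14
y1 = 3^(-1) mod 14 = 5
y2 = 14^(-1) mod 3 = 2
x = (7×3×5 + 2×14×2) mod 42 = 35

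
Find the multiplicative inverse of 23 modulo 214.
121

gcd(23, 214) = 1, so the inverse exists.
Extended Euclidean algorithm on (214, 23):
214 = 9 × 23 + 7  ⟹  7 = (1)·214 + (-9)·23
23 = 3 × 7 + 2  ⟹  2 = (-3)·214 + (28)·23
7 = 3 × 2 + 1  ⟹  1 = (10)·214 + (-93)·23
So (-93)·23 ≡ 1 (mod 214), i.e. 23^(-1) ≡ -93 ≡ 121 (mod 214).
Check: 23 × 121 = 2783 ≡ 1 (mod 214)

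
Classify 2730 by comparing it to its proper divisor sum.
abundant

Proper divisors of 2730: sum = 1 + 2 + 3 + 5 + 6 + 7 + 10 + 13 + ... + 455 + 546 + 910 + 1365 (31 divisors) = 5334
Since 5334 > 2730, 2730 is abundant.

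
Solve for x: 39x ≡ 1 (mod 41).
20

gcd(39, 41) = 1, so the inverse exists.
Extended Euclidean algorithm on (41, 39):
41 = 1 × 39 + 2  ⟹  2 = (1)·41 + (-1)·39
39 = 19 × 2 + 1  ⟹  1 = (-19)·41 + (20)·39
So (20)·39 ≡ 1 (mod 41), i.e. 39^(-1) ≡ 20 (mod 41).
Check: 39 × 20 = 780 ≡ 1 (mod 41)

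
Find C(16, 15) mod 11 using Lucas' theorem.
5

Using Lucas' theorem:
Write n=16 and k=15 in base 11:
n in base 11: [1, 5]
k in base 11: [1, 4]
C(16,15) mod 11 = ∏ C(n_i, k_i) mod 11
Digit binomials (mod 11): C(1,1) = 1; C(5,4) = 5
Product: 1 × 5 = 5 ≡ 5 (mod 11)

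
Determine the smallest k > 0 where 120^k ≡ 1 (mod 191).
95

191 is prime, so ord(120) divides φ(191) = 190.
Divisors of 190: 1, 2, 5, 10, 19, 38, 95, 190.
Repeated squaring: 120^1 ≡ 120, 120^2 ≡ 75, 120^4 ≡ 86, 120^8 ≡ 138, 120^16 ≡ 135, 120^32 ≡ 80, 120^64 ≡ 97, 120^128 ≡ 50 (mod 191).
Test 120^d mod 191 for each divisor d in increasing order:
120^1 ≡ 120
120^2 ≡ 75
120^5 = 120^4·120^1 ≡ 6
120^10 = 120^8·120^2 ≡ 36
120^19 = 120^16·120^2·120^1 ≡ 49
120^38 = 120^32·120^4·120^2 ≡ 109
120^95 = 120^64·120^16·120^8·120^4·120^2·120^1 ≡ 1  ← first divisor giving 1
The order is 95.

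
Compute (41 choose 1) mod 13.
2

Using Lucas' theorem:
Write n=41 and k=1 in base 13:
n in base 13: [3, 2]
k in base 13: [0, 1]
C(41,1) mod 13 = ∏ C(n_i, k_i) mod 13
Digit binomials (mod 13): C(3,0) = 1; C(2,1) = 2
Product: 1 × 2 = 2 ≡ 2 (mod 13)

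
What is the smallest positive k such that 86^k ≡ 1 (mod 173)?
172

173 is prime, so ord(86) divides φ(173) = 172.
Divisors of 172: 1, 2, 4, 43, 86, 172.
Repeated squaring: 86^1 ≡ 86, 86^2 ≡ 130, 86^4 ≡ 119, 86^8 ≡ 148, 86^16 ≡ 106, 86^32 ≡ 164, 86^64 ≡ 81, 86^128 ≡ 160 (mod 173).
Test 86^d mod 173 for each divisor d in increasing order:
86^1 ≡ 86
86^2 ≡ 130
86^4 ≡ 119
86^43 = 86^32·86^8·86^2·86^1 ≡ 80
86^86 = 86^64·86^16·86^4·86^2 ≡ 172
86^172 = 86^128·86^32·86^8·86^4 ≡ 1  ← first divisor giving 1
The order is 172.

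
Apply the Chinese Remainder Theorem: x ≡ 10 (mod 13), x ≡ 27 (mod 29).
114

Using Chinese Remainder Theorem:
M = 13 × 29 = 377
M1 = 29, M2 = 13
y1 = 29^(-1) mod 13 = 9
y2 = 13^(-1) mod 29 = 9
x = (10×29×9 + 27×13×9) mod 377 = 114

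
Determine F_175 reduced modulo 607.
402

Matrix identity: Q^n = [[F_(n+1), F_n], [F_n, F_(n-1)]] with Q = [[1,1],[1,0]].
n = 175 = 10101111₂. Square-and-multiply, entries mod 607:
Q^1 = [[1,1],[1,0]]
Q^2 = (Q^1)² = [[2,1],[1,1]]
Q^5 = (Q^2)²·Q = [[8,5],[5,3]]
Q^10 = (Q^5)² = [[89,55],[55,34]]
Q^21 = (Q^10)²·Q = [[108,20],[20,88]]
Q^43 = (Q^21)²·Q = [[202,531],[531,278]]
Q^87 = (Q^43)²·Q = [[388,448],[448,547]]
Q^175 = (Q^87)²·Q = [[452,402],[402,50]]
F_175 mod 607 = Q^175[0][1] = 402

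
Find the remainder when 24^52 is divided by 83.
51

Repeated squaring. Binary of 52 = 110100.
24^1 ≡ 24 (mod 83); 24^2 ≡ 78 (mod 83); 24^4 ≡ 25 (mod 83); 24^8 ≡ 44 (mod 83); 24^16 ≡ 27 (mod 83); 24^32 ≡ 65 (mod 83)
24^52 = 24^4 × 24^16 × 24^32 ≡ 51 (mod 83)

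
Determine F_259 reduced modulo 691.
215

Matrix identity: Q^n = [[F_(n+1), F_n], [F_n, F_(n-1)]] with Q = [[1,1],[1,0]].
n = 259 = 100000011₂. Square-and-multiply, entries mod 691:
Q^1 = [[1,1],[1,0]]
Q^2 = (Q^1)² = [[2,1],[1,1]]
Q^4 = (Q^2)² = [[5,3],[3,2]]
Q^8 = (Q^4)² = [[34,21],[21,13]]
Q^16 = (Q^8)² = [[215,296],[296,610]]
Q^32 = (Q^16)² = [[478,277],[277,201]]
Q^64 = (Q^32)² = [[482,131],[131,351]]
Q^129 = (Q^64)²·Q = [[670,34],[34,636]]
Q^259 = (Q^129)²·Q = [[395,215],[215,180]]
F_259 mod 691 = Q^259[0][1] = 215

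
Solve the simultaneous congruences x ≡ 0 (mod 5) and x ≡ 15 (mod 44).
15

Using Chinese Remainder Theorem:
M = 5 × 44 = 220
M1 = 44, M2 = 5
y1 = 44^(-1) mod 5 = 4
y2 = 5^(-1) mod 44 = 9
x = (0×44×4 + 15×5×9) mod 220 = 15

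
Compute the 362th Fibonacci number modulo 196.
69

Matrix identity: Q^n = [[F_(n+1), F_n], [F_n, F_(n-1)]] with Q = [[1,1],[1,0]].
n = 362 = 101101010₂. Square-and-multiply, entries mod 196:
Q^1 = [[1,1],[1,0]]
Q^2 = (Q^1)² = [[2,1],[1,1]]
Q^5 = (Q^2)²·Q = [[8,5],[5,3]]
Q^11 = (Q^5)²·Q = [[144,89],[89,55]]
Q^22 = (Q^11)² = [[41,71],[71,166]]
Q^45 = (Q^22)²·Q = [[55,58],[58,193]]
Q^90 = (Q^45)² = [[117,76],[76,41]]
Q^181 = (Q^90)²·Q = [[113,61],[61,52]]
Q^362 = (Q^181)² = [[26,69],[69,153]]
F_362 mod 196 = Q^362[0][1] = 69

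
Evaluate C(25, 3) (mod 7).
4

Using Lucas' theorem:
Write n=25 and k=3 in base 7:
n in base 7: [3, 4]
k in base 7: [0, 3]
C(25,3) mod 7 = ∏ C(n_i, k_i) mod 7
Digit binomials (mod 7): C(3,0) = 1; C(4,3) = 4
Product: 1 × 4 = 4 ≡ 4 (mod 7)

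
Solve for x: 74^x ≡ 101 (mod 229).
213

Baby-step giant-step with step n = ⌈√229⌉ = 16.
Baby steps 74^j mod 229 (j:value) for j=0..15: 0:1, 1:74, 2:209, 3:123, 4:171, 5:59, 6:15, 7:194, 8:158, 9:13, 10:46, 11:198, 12:225, 13:162, 14:80, 15:195.
Giant-step multiplier: 74^(-16) ≡ 74^(228-16) = 74^212 ≡ 153 (mod 229).
Giant steps γ_i = 101·153^i mod 229: γ_0=101, γ_1=110, γ_2=113, γ_3=114, γ_4=38, γ_5=89, γ_6=106, γ_7=188, γ_8=139, γ_9=199, γ_10=219, γ_11=73, γ_12=177, γ_13=59 (in table at j=5).
x = i·n + j = 13·16 + 5 = 213.
Check: 74^213 ≡ 101 (mod 229).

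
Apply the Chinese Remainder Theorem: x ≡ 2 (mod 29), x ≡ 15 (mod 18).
321

Using Chinese Remainder Theorem:
M = 29 × 18 = 522
M1 = 18, M2 = 29
y1 = 18^(-1) mod 29 = 21
y2 = 29^(-1) mod 18 = 5
x = (2×18×21 + 15×29×5) mod 522 = 321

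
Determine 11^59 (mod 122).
111

Repeated squaring. Binary of 59 = 111011.
11^1 ≡ 11 (mod 122); 11^2 ≡ 121 (mod 122); 11^4 ≡ 1 (mod 122); 11^8 ≡ 1 (mod 122); 11^16 ≡ 1 (mod 122); 11^32 ≡ 1 (mod 122)
11^59 = 11^1 × 11^2 × 11^8 × 11^16 × 11^32 ≡ 111 (mod 122)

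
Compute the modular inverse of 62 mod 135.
98

gcd(62, 135) = 1, so the inverse exists.
Extended Euclidean algorithm on (135, 62):
135 = 2 × 62 + 11  ⟹  11 = (1)·135 + (-2)·62
62 = 5 × 11 + 7  ⟹  7 = (-5)·135 + (11)·62
11 = 1 × 7 + 4  ⟹  4 = (6)·135 + (-13)·62
7 = 1 × 4 + 3  ⟹  3 = (-11)·135 + (24)·62
4 = 1 × 3 + 1  ⟹  1 = (17)·135 + (-37)·62
So (-37)·62 ≡ 1 (mod 135), i.e. 62^(-1) ≡ -37 ≡ 98 (mod 135).
Check: 62 × 98 = 6076 ≡ 1 (mod 135)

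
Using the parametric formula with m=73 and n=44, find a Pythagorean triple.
(3393, 6424, 7265)

Euclid's formula: a = m² - n², b = 2mn, c = m² + n²
m = 73, n = 44
a = 73² - 44² = 5329 - 1936 = 3393
b = 2 × 73 × 44 = 6424
c = 73² + 44² = 5329 + 1936 = 7265
Verification: 3393² + 6424² = 11512449 + 41267776 = 52780225 = 7265² ✓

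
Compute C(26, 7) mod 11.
0

Using Lucas' theorem:
Write n=26 and k=7 in base 11:
n in base 11: [2, 4]
k in base 11: [0, 7]
C(26,7) mod 11 = ∏ C(n_i, k_i) mod 11
Digit binomials (mod 11): C(2,0) = 1; C(4,7) = 0 (k_i > n_i)
Product: 1 × 0 = 0 ≡ 0 (mod 11)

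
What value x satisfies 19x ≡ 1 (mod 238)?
213

gcd(19, 238) = 1, so the inverse exists.
Extended Euclidean algorithm on (238, 19):
238 = 12 × 19 + 10  ⟹  10 = (1)·238 + (-12)·19
19 = 1 × 10 + 9  ⟹  9 = (-1)·238 + (13)·19
10 = 1 × 9 + 1  ⟹  1 = (2)·238 + (-25)·19
So (-25)·19 ≡ 1 (mod 238), i.e. 19^(-1) ≡ -25 ≡ 213 (mod 238).
Check: 19 × 213 = 4047 ≡ 1 (mod 238)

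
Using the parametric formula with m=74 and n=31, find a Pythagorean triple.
(4515, 4588, 6437)

Euclid's formula: a = m² - n², b = 2mn, c = m² + n²
m = 74, n = 31
a = 74² - 31² = 5476 - 961 = 4515
b = 2 × 74 × 31 = 4588
c = 74² + 31² = 5476 + 961 = 6437
Verification: 4515² + 4588² = 20385225 + 21049744 = 41434969 = 6437² ✓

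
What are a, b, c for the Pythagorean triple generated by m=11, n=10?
(21, 220, 221)

Euclid's formula: a = m² - n², b = 2mn, c = m² + n²
m = 11, n = 10
a = 11² - 10² = 121 - 100 = 21
b = 2 × 11 × 10 = 220
c = 11² + 10² = 121 + 100 = 221
Verification: 21² + 220² = 441 + 48400 = 48841 = 221² ✓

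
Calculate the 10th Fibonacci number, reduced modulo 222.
55

Matrix identity: Q^n = [[F_(n+1), F_n], [F_n, F_(n-1)]] with Q = [[1,1],[1,0]].
n = 10 = 1010₂. Square-and-multiply, entries mod 222:
Q^1 = [[1,1],[1,0]]
Q^2 = (Q^1)² = [[2,1],[1,1]]
Q^5 = (Q^2)²·Q = [[8,5],[5,3]]
Q^10 = (Q^5)² = [[89,55],[55,34]]
F_10 mod 222 = Q^10[0][1] = 55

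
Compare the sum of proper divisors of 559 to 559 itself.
deficient

Proper divisors of 559: sum = 1 + 13 + 43 = 57
Since 57 < 559, 559 is deficient.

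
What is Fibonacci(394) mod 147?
97

Matrix identity: Q^n = [[F_(n+1), F_n], [F_n, F_(n-1)]] with Q = [[1,1],[1,0]].
n = 394 = 110001010₂. Square-and-multiply, entries mod 147:
Q^1 = [[1,1],[1,0]]
Q^3 = (Q^1)²·Q = [[3,2],[2,1]]
Q^6 = (Q^3)² = [[13,8],[8,5]]
Q^12 = (Q^6)² = [[86,144],[144,89]]
Q^24 = (Q^12)² = [[55,63],[63,139]]
Q^49 = (Q^24)²·Q = [[106,85],[85,21]]
Q^98 = (Q^49)² = [[86,64],[64,22]]
Q^197 = (Q^98)²·Q = [[29,26],[26,3]]
Q^394 = (Q^197)² = [[47,97],[97,97]]
F_394 mod 147 = Q^394[0][1] = 97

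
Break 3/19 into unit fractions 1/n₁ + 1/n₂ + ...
1/7 + 1/67 + 1/8911

Greedy algorithm:
3/19: ceiling(19/3) = 7, use 1/7
2/133: ceiling(133/2) = 67, use 1/67
1/8911: ceiling(8911/1) = 8911, use 1/8911
Result: 3/19 = 1/7 + 1/67 + 1/8911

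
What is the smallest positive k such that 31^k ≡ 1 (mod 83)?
41

83 is prime, so ord(31) divides φ(83) = 82.
Divisors of 82: 1, 2, 41, 82.
Repeated squaring: 31^1 ≡ 31, 31^2 ≡ 48, 31^4 ≡ 63, 31^8 ≡ 68, 31^16 ≡ 59, 31^32 ≡ 78, 31^64 ≡ 25 (mod 83).
Test 31^d mod 83 for each divisor d in increasing order:
31^1 ≡ 31
31^2 ≡ 48
31^41 = 31^32·31^8·31^1 ≡ 1  ← first divisor giving 1
The order is 41.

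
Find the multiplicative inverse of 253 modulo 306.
127

gcd(253, 306) = 1, so the inverse exists.
Extended Euclidean algorithm on (306, 253):
306 = 1 × 253 + 53  ⟹  53 = (1)·306 + (-1)·253
253 = 4 × 53 + 41  ⟹  41 = (-4)·306 + (5)·253
53 = 1 × 41 + 12  ⟹  12 = (5)·306 + (-6)·253
41 = 3 × 12 + 5  ⟹  5 = (-19)·306 + (23)·253
12 = 2 × 5 + 2  ⟹  2 = (43)·306 + (-52)·253
5 = 2 × 2 + 1  ⟹  1 = (-105)·306 + (127)·253
So (127)·253 ≡ 1 (mod 306), i.e. 253^(-1) ≡ 127 (mod 306).
Check: 253 × 127 = 32131 ≡ 1 (mod 306)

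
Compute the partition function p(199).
3646072432125

p(n) counts ways to write n as a sum of positive integers (order ignored).
Euler's pentagonal recurrence: p(k) = p(k-1) + p(k-2) - p(k-5) - p(k-7) + p(k-12) + p(k-15) - ... (offsets j(3j∓1)/2, signs ++--, p(0)=1, p(<0)=0).
DP table for k = 0..198: p(0)=1, p(1)=1, p(2)=2, p(3)=3, p(4)=5, p(5)=7, p(6)=11, p(7)=15, p(8)=22, p(9)=30, p(10)=42, p(11)=56, p(12)=77, p(13)=101, p(14)=135, p(15)=176, p(16)=231, p(17)=297, p(18)=385, p(19)=490, p(20)=627, p(21)=792, p(22)=1002, p(23)=1255, p(24)=1575, p(25)=1958, p(26)=2436, p(27)=3010, p(28)=3718, p(29)=4565, p(30)=5604, p(31)=6842, p(32)=8349, p(33)=10143, p(34)=12310, p(35)=14883, p(36)=17977, p(37)=21637, p(38)=26015, p(39)=31185, p(40)=37338, p(41)=44583, p(42)=53174, p(43)=63261, p(44)=75175, p(45)=89134, p(46)=105558, p(47)=124754, p(48)=147273, p(49)=173525, p(50)=204226, p(51)=239943, p(52)=281589, p(53)=329931, p(54)=386155, p(55)=451276, p(56)=526823, p(57)=614154, p(58)=715220, p(59)=831820, p(60)=966467, p(61)=1121505, p(62)=1300156, p(63)=1505499, p(64)=1741630, p(65)=2012558, p(66)=2323520, p(67)=2679689, p(68)=3087735, p(69)=3554345, p(70)=4087968, p(71)=4697205, p(72)=5392783, p(73)=6185689, p(74)=7089500, p(75)=8118264, p(76)=9289091, p(77)=10619863, p(78)=12132164, p(79)=13848650, p(80)=15796476, p(81)=18004327, p(82)=20506255, p(83)=23338469, p(84)=26543660, p(85)=30167357, p(86)=34262962, p(87)=38887673, p(88)=44108109, p(89)=49995925, p(90)=56634173, p(91)=64112359, p(92)=72533807, p(93)=82010177, p(94)=92669720, p(95)=104651419, p(96)=118114304, p(97)=133230930, p(98)=150198136, p(99)=169229875, p(100)=190569292, p(101)=214481126, p(102)=241265379, p(103)=271248950, p(104)=304801365, p(105)=342325709, p(106)=384276336, p(107)=431149389, p(108)=483502844, p(109)=541946240, p(110)=607163746, p(111)=679903203, p(112)=761002156, p(113)=851376628, p(114)=952050665, p(115)=1064144451, p(116)=1188908248, p(117)=1327710076, p(118)=1482074143, p(119)=1653668665, p(120)=1844349560, p(121)=2056148051, p(122)=2291320912, p(123)=2552338241, p(124)=2841940500, p(125)=3163127352, p(126)=3519222692, p(127)=3913864295, p(128)=4351078600, p(129)=4835271870, p(130)=5371315400, p(131)=5964539504, p(132)=6620830889, p(133)=7346629512, p(134)=8149040695, p(135)=9035836076, p(136)=10015581680, p(137)=11097645016, p(138)=12292341831, p(139)=13610949895, p(140)=15065878135, p(141)=16670689208, p(142)=18440293320, p(143)=20390982757, p(144)=22540654445, p(145)=24908858009, p(146)=27517052599, p(147)=30388671978, p(148)=33549419497, p(149)=37027355200, p(150)=40853235313, p(151)=45060624582, p(152)=49686288421, p(153)=54770336324, p(154)=60356673280, p(155)=66493182097, p(156)=73232243759, p(157)=80630964769, p(158)=88751778802, p(159)=97662728555, p(160)=107438159466, p(161)=118159068427, p(162)=129913904637, p(163)=142798995930, p(164)=156919475295, p(165)=172389800255, p(166)=189334822579, p(167)=207890420102, p(168)=228204732751, p(169)=250438925115, p(170)=274768617130, p(171)=301384802048, p(172)=330495499613, p(173)=362326859895, p(174)=397125074750, p(175)=435157697830, p(176)=476715857290, p(177)=522115831195, p(178)=571701605655, p(179)=625846753120, p(180)=684957390936, p(181)=749474411781, p(182)=819876908323, p(183)=896684817527, p(184)=980462880430, p(185)=1071823774337, p(186)=1171432692373, p(187)=1280011042268, p(188)=1398341745571, p(189)=1527273599625, p(190)=1667727404093, p(191)=1820701100652, p(192)=1987276856363, p(193)=2168627105469, p(194)=2366022741845, p(195)=2580840212973, p(196)=2814570987591, p(197)=3068829878530, p(198)=3345365983698.
Final step: p(199) = p(198) + p(197) - p(194) - p(192) + p(187) + p(184) - p(177) - p(173) + p(164) + p(159) - p(148) - p(142) + p(129) + p(122) - p(107) - p(99) + p(82) + p(73) - p(54) - p(44) + p(23) + p(12)
= 3345365983698 + 3068829878530 - 2366022741845 - 1987276856363 + 1280011042268 + 980462880430 - 522115831195 - 362326859895 + 156919475295 + 97662728555 - 33549419497 - 18440293320 + 4835271870 + 2291320912 - 431149389 - 169229875 + 20506255 + 6185689 - 386155 - 75175 + 1255 + 77
= 3646072432125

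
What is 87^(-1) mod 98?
89

gcd(87, 98) = 1, so the inverse exists.
Extended Euclidean algorithm on (98, 87):
98 = 1 × 87 + 11  ⟹  11 = (1)·98 + (-1)·87
87 = 7 × 11 + 10  ⟹  10 = (-7)·98 + (8)·87
11 = 1 × 10 + 1  ⟹  1 = (8)·98 + (-9)·87
So (-9)·87 ≡ 1 (mod 98), i.e. 87^(-1) ≡ -9 ≡ 89 (mod 98).
Check: 87 × 89 = 7743 ≡ 1 (mod 98)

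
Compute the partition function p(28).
3718

p(n) counts ways to write n as a sum of positive integers (order ignored).
Euler's pentagonal recurrence: p(k) = p(k-1) + p(k-2) - p(k-5) - p(k-7) + p(k-12) + p(k-15) - ... (offsets j(3j∓1)/2, signs ++--, p(0)=1, p(<0)=0).
DP table for k = 0..27: p(0)=1, p(1)=1, p(2)=2, p(3)=3, p(4)=5, p(5)=7, p(6)=11, p(7)=15, p(8)=22, p(9)=30, p(10)=42, p(11)=56, p(12)=77, p(13)=101, p(14)=135, p(15)=176, p(16)=231, p(17)=297, p(18)=385, p(19)=490, p(20)=627, p(21)=792, p(22)=1002, p(23)=1255, p(24)=1575, p(25)=1958, p(26)=2436, p(27)=3010.
Final step: p(28) = p(27) + p(26) - p(23) - p(21) + p(16) + p(13) - p(6) - p(2)
= 3010 + 2436 - 1255 - 792 + 231 + 101 - 11 - 2
= 3718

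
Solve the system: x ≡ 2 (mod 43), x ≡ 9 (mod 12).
45

Using Chinese Remainder Theorem:
M = 43 × 12 = 516
M1 = 12, M2 = 43
y1 = 12^(-1) mod 43 = 18
y2 = 43^(-1) mod 12 = 7
x = (2×12×18 + 9×43×7) mod 516 = 45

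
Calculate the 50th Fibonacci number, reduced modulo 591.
292

Matrix identity: Q^n = [[F_(n+1), F_n], [F_n, F_(n-1)]] with Q = [[1,1],[1,0]].
n = 50 = 110010₂. Square-and-multiply, entries mod 591:
Q^1 = [[1,1],[1,0]]
Q^3 = (Q^1)²·Q = [[3,2],[2,1]]
Q^6 = (Q^3)² = [[13,8],[8,5]]
Q^12 = (Q^6)² = [[233,144],[144,89]]
Q^25 = (Q^12)²·Q = [[238,559],[559,270]]
Q^50 = (Q^25)² = [[341,292],[292,49]]
F_50 mod 591 = Q^50[0][1] = 292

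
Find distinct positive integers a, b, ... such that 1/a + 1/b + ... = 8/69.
1/9 + 1/207

Greedy algorithm:
8/69: ceiling(69/8) = 9, use 1/9
1/207: ceiling(207/1) = 207, use 1/207
Result: 8/69 = 1/9 + 1/207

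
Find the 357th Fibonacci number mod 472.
34

Matrix identity: Q^n = [[F_(n+1), F_n], [F_n, F_(n-1)]] with Q = [[1,1],[1,0]].
n = 357 = 101100101₂. Square-and-multiply, entries mod 472:
Q^1 = [[1,1],[1,0]]
Q^2 = (Q^1)² = [[2,1],[1,1]]
Q^5 = (Q^2)²·Q = [[8,5],[5,3]]
Q^11 = (Q^5)²·Q = [[144,89],[89,55]]
Q^22 = (Q^11)² = [[337,247],[247,90]]
Q^44 = (Q^22)² = [[410,213],[213,197]]
Q^89 = (Q^44)²·Q = [[88,125],[125,435]]
Q^178 = (Q^89)² = [[241,239],[239,2]]
Q^357 = (Q^178)²·Q = [[55,34],[34,21]]
F_357 mod 472 = Q^357[0][1] = 34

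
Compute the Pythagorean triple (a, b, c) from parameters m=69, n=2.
(4757, 276, 4765)

Euclid's formula: a = m² - n², b = 2mn, c = m² + n²
m = 69, n = 2
a = 69² - 2² = 4761 - 4 = 4757
b = 2 × 69 × 2 = 276
c = 69² + 2² = 4761 + 4 = 4765
Verification: 4757² + 276² = 22629049 + 76176 = 22705225 = 4765² ✓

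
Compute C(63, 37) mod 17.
14

Using Lucas' theorem:
Write n=63 and k=37 in base 17:
n in base 17: [3, 12]
k in base 17: [2, 3]
C(63,37) mod 17 = ∏ C(n_i, k_i) mod 17
Digit binomials (mod 17): C(3,2) = 3; C(12,3) = 220 ≡ 16
Product: 3 × 16 = 48 ≡ 14 (mod 17)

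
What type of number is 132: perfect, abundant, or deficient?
abundant

Proper divisors of 132: sum = 1 + 2 + 3 + 4 + 6 + 11 + 12 + 22 + 33 + 44 + 66 = 204
Since 204 > 132, 132 is abundant.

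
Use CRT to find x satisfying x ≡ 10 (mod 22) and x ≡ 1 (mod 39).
274

Using Chinese Remainder Theorem:
M = 22 × 39 = 858
M1 = 39, M2 = 22
y1 = 39^(-1) mod 22 = 13
y2 = 22^(-1) mod 39 = 16
x = (10×39×13 + 1×22×16) mod 858 = 274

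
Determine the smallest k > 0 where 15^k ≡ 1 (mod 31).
10

31 is prime, so ord(15) divides φ(31) = 30.
Divisors of 30: 1, 2, 3, 5, 6, 10, 15, 30.
Repeated squaring: 15^1 ≡ 15, 15^2 ≡ 8, 15^4 ≡ 2, 15^8 ≡ 4, 15^16 ≡ 16 (mod 31).
Test 15^d mod 31 for each divisor d in increasing order:
15^1 ≡ 15
15^2 ≡ 8
15^3 = 15^2·15^1 ≡ 27
15^5 = 15^4·15^1 ≡ 30
15^6 = 15^4·15^2 ≡ 16
15^10 = 15^8·15^2 ≡ 1  ← first divisor giving 1
The order is 10.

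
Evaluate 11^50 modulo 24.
1

Repeated squaring. Binary of 50 = 110010.
11^1 ≡ 11 (mod 24); 11^2 ≡ 1 (mod 24); 11^4 ≡ 1 (mod 24); 11^8 ≡ 1 (mod 24); 11^16 ≡ 1 (mod 24); 11^32 ≡ 1 (mod 24)
11^50 = 11^2 × 11^16 × 11^32 ≡ 1 (mod 24)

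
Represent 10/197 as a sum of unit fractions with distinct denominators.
1/20 + 1/1314 + 1/2588580

Greedy algorithm:
10/197: ceiling(197/10) = 20, use 1/20
3/3940: ceiling(3940/3) = 1314, use 1/1314
1/2588580: ceiling(2588580/1) = 2588580, use 1/2588580
Result: 10/197 = 1/20 + 1/1314 + 1/2588580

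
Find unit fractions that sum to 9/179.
1/20 + 1/3580

Greedy algorithm:
9/179: ceiling(179/9) = 20, use 1/20
1/3580: ceiling(3580/1) = 3580, use 1/3580
Result: 9/179 = 1/20 + 1/3580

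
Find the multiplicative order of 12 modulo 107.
53

107 is prime, so ord(12) divides φ(107) = 106.
Divisors of 106: 1, 2, 53, 106.
Repeated squaring: 12^1 ≡ 12, 12^2 ≡ 37, 12^4 ≡ 85, 12^8 ≡ 56, 12^16 ≡ 33, 12^32 ≡ 19, 12^64 ≡ 40 (mod 107).
Test 12^d mod 107 for each divisor d in increasing order:
12^1 ≡ 12
12^2 ≡ 37
12^53 = 12^32·12^16·12^4·12^1 ≡ 1  ← first divisor giving 1
The order is 53.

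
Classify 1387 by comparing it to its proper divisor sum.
deficient

Proper divisors of 1387: sum = 1 + 19 + 73 = 93
Since 93 < 1387, 1387 is deficient.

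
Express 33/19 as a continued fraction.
[1; 1, 2, 1, 4]

Euclidean algorithm steps:
33 = 1 × 19 + 14
19 = 1 × 14 + 5
14 = 2 × 5 + 4
5 = 1 × 4 + 1
4 = 4 × 1 + 0
Continued fraction: [1; 1, 2, 1, 4]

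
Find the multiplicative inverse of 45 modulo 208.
37

gcd(45, 208) = 1, so the inverse exists.
Extended Euclidean algorithm on (208, 45):
208 = 4 × 45 + 28  ⟹  28 = (1)·208 + (-4)·45
45 = 1 × 28 + 17  ⟹  17 = (-1)·208 + (5)·45
28 = 1 × 17 + 11  ⟹  11 = (2)·208 + (-9)·45
17 = 1 × 11 + 6  ⟹  6 = (-3)·208 + (14)·45
11 = 1 × 6 + 5  ⟹  5 = (5)·208 + (-23)·45
6 = 1 × 5 + 1  ⟹  1 = (-8)·208 + (37)·45
So (37)·45 ≡ 1 (mod 208), i.e. 45^(-1) ≡ 37 (mod 208).
Check: 45 × 37 = 1665 ≡ 1 (mod 208)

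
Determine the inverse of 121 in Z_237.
190

gcd(121, 237) = 1, so the inverse exists.
Extended Euclidean algorithm on (237, 121):
237 = 1 × 121 + 116  ⟹  116 = (1)·237 + (-1)·121
121 = 1 × 116 + 5  ⟹  5 = (-1)·237 + (2)·121
116 = 23 × 5 + 1  ⟹  1 = (24)·237 + (-47)·121
So (-47)·121 ≡ 1 (mod 237), i.e. 121^(-1) ≡ -47 ≡ 190 (mod 237).
Check: 121 × 190 = 22990 ≡ 1 (mod 237)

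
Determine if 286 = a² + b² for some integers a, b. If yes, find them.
Not possible

Factorization: 286 = 2 × 11 × 13
By Fermat: n is sum of two squares iff every prime p ≡ 3 (mod 4) appears to even power.
Prime(s) ≡ 3 (mod 4) with odd exponent: [(11, 1)]
Therefore 286 cannot be expressed as a² + b².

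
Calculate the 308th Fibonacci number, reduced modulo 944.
637

Matrix identity: Q^n = [[F_(n+1), F_n], [F_n, F_(n-1)]] with Q = [[1,1],[1,0]].
n = 308 = 100110100₂. Square-and-multiply, entries mod 944:
Q^1 = [[1,1],[1,0]]
Q^2 = (Q^1)² = [[2,1],[1,1]]
Q^4 = (Q^2)² = [[5,3],[3,2]]
Q^9 = (Q^4)²·Q = [[55,34],[34,21]]
Q^19 = (Q^9)²·Q = [[157,405],[405,696]]
Q^38 = (Q^19)² = [[818,905],[905,857]]
Q^77 = (Q^38)²·Q = [[216,405],[405,755]]
Q^154 = (Q^77)² = [[169,551],[551,562]]
Q^308 = (Q^154)² = [[818,637],[637,181]]
F_308 mod 944 = Q^308[0][1] = 637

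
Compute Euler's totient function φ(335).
264

335 = 5 × 67
φ(n) = n × ∏(1 - 1/p) for each prime p dividing n
φ(335) = 335 × (1 - 1/5) × (1 - 1/67) = 264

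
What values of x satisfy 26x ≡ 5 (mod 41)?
x ≡ 27 (mod 41)

gcd(26, 41) = 1, which divides 5, so solutions exist.
Find 26^(-1) mod 41 by the extended Euclidean algorithm:
41 = 1 × 26 + 15  ⟹  15 = (1)·41 + (-1)·26
26 = 1 × 15 + 11  ⟹  11 = (-1)·41 + (2)·26
15 = 1 × 11 + 4  ⟹  4 = (2)·41 + (-3)·26
11 = 2 × 4 + 3  ⟹  3 = (-5)·41 + (8)·26
4 = 1 × 3 + 1  ⟹  1 = (7)·41 + (-11)·26
So (-11)·26 ≡ 1 (mod 41), i.e. 26^(-1) ≡ -11 ≡ 30 (mod 41).
x ≡ 30 × 5 = 150 ≡ 27 (mod 41).
Check: 26 × 27 = 702 ≡ 5 (mod 41).
Unique solution: x ≡ 27 (mod 41)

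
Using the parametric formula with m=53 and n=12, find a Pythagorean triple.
(2665, 1272, 2953)

Euclid's formula: a = m² - n², b = 2mn, c = m² + n²
m = 53, n = 12
a = 53² - 12² = 2809 - 144 = 2665
b = 2 × 53 × 12 = 1272
c = 53² + 12² = 2809 + 144 = 2953
Verification: 2665² + 1272² = 7102225 + 1617984 = 8720209 = 2953² ✓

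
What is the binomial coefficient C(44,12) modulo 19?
0

Using Lucas' theorem:
Write n=44 and k=12 in base 19:
n in base 19: [2, 6]
k in base 19: [0, 12]
C(44,12) mod 19 = ∏ C(n_i, k_i) mod 19
Digit binomials (mod 19): C(2,0) = 1; C(6,12) = 0 (k_i > n_i)
Product: 1 × 0 = 0 ≡ 0 (mod 19)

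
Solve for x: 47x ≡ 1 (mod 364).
31

gcd(47, 364) = 1, so the inverse exists.
Extended Euclidean algorithm on (364, 47):
364 = 7 × 47 + 35  ⟹  35 = (1)·364 + (-7)·47
47 = 1 × 35 + 12  ⟹  12 = (-1)·364 + (8)·47
35 = 2 × 12 + 11  ⟹  11 = (3)·364 + (-23)·47
12 = 1 × 11 + 1  ⟹  1 = (-4)·364 + (31)·47
So (31)·47 ≡ 1 (mod 364), i.e. 47^(-1) ≡ 31 (mod 364).
Check: 47 × 31 = 1457 ≡ 1 (mod 364)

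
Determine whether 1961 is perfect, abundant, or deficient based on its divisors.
deficient

Proper divisors of 1961: sum = 1 + 37 + 53 = 91
Since 91 < 1961, 1961 is deficient.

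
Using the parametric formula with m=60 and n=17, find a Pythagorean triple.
(3311, 2040, 3889)

Euclid's formula: a = m² - n², b = 2mn, c = m² + n²
m = 60, n = 17
a = 60² - 17² = 3600 - 289 = 3311
b = 2 × 60 × 17 = 2040
c = 60² + 17² = 3600 + 289 = 3889
Verification: 3311² + 2040² = 10962721 + 4161600 = 15124321 = 3889² ✓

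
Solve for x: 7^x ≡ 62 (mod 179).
169

Baby-step giant-step with step n = ⌈√179⌉ = 14.
Baby steps 7^j mod 179 (j:value) for j=0..13: 0:1, 1:7, 2:49, 3:164, 4:74, 5:160, 6:46, 7:143, 8:106, 9:26, 10:3, 11:21, 12:147, 13:134.
Giant-step multiplier: 7^(-14) ≡ 7^(178-14) = 7^164 ≡ 25 (mod 179).
Giant steps γ_i = 62·25^i mod 179: γ_0=62, γ_1=118, γ_2=86, γ_3=2, γ_4=50, γ_5=176, γ_6=104, γ_7=94, γ_8=23, γ_9=38, γ_10=55, γ_11=122, γ_12=7 (in table at j=1).
x = i·n + j = 12·14 + 1 = 169.
Check: 7^169 ≡ 62 (mod 179).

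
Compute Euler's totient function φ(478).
238

478 = 2 × 239
φ(n) = n × ∏(1 - 1/p) for each prime p dividing n
φ(478) = 478 × (1 - 1/2) × (1 - 1/239) = 238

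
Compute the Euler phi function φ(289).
272

289 = 17^2
φ(n) = n × ∏(1 - 1/p) for each prime p dividing n
φ(289) = 289 × (1 - 1/17) = 272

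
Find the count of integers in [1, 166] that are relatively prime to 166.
82

166 = 2 × 83
φ(n) = n × ∏(1 - 1/p) for each prime p dividing n
φ(166) = 166 × (1 - 1/2) × (1 - 1/83) = 82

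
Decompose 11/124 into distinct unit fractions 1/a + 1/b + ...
1/12 + 1/186

Greedy algorithm:
11/124: ceiling(124/11) = 12, use 1/12
1/186: ceiling(186/1) = 186, use 1/186
Result: 11/124 = 1/12 + 1/186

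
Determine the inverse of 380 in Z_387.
221

gcd(380, 387) = 1, so the inverse exists.
Extended Euclidean algorithm on (387, 380):
387 = 1 × 380 + 7  ⟹  7 = (1)·387 + (-1)·380
380 = 54 × 7 + 2  ⟹  2 = (-54)·387 + (55)·380
7 = 3 × 2 + 1  ⟹  1 = (163)·387 + (-166)·380
So (-166)·380 ≡ 1 (mod 387), i.e. 380^(-1) ≡ -166 ≡ 221 (mod 387).
Check: 380 × 221 = 83980 ≡ 1 (mod 387)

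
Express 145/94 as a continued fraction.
[1; 1, 1, 5, 2, 1, 2]

Euclidean algorithm steps:
145 = 1 × 94 + 51
94 = 1 × 51 + 43
51 = 1 × 43 + 8
43 = 5 × 8 + 3
8 = 2 × 3 + 2
3 = 1 × 2 + 1
2 = 2 × 1 + 0
Continued fraction: [1; 1, 1, 5, 2, 1, 2]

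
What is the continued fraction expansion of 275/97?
[2; 1, 5, 16]

Euclidean algorithm steps:
275 = 2 × 97 + 81
97 = 1 × 81 + 16
81 = 5 × 16 + 1
16 = 16 × 1 + 0
Continued fraction: [2; 1, 5, 16]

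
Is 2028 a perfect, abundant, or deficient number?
abundant

Proper divisors of 2028: sum = 1 + 2 + 3 + 4 + 6 + 12 + 13 + 26 + ... + 338 + 507 + 676 + 1014 (17 divisors) = 3096
Since 3096 > 2028, 2028 is abundant.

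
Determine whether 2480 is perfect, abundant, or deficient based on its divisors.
abundant

Proper divisors of 2480: sum = 1 + 2 + 4 + 5 + 8 + 10 + 16 + 20 + ... + 310 + 496 + 620 + 1240 (19 divisors) = 3472
Since 3472 > 2480, 2480 is abundant.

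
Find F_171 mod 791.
565

Matrix identity: Q^n = [[F_(n+1), F_n], [F_n, F_(n-1)]] with Q = [[1,1],[1,0]].
n = 171 = 10101011₂. Square-and-multiply, entries mod 791:
Q^1 = [[1,1],[1,0]]
Q^2 = (Q^1)² = [[2,1],[1,1]]
Q^5 = (Q^2)²·Q = [[8,5],[5,3]]
Q^10 = (Q^5)² = [[89,55],[55,34]]
Q^21 = (Q^10)²·Q = [[309,663],[663,437]]
Q^42 = (Q^21)² = [[334,223],[223,111]]
Q^85 = (Q^42)²·Q = [[281,712],[712,360]]
Q^171 = (Q^85)²·Q = [[550,565],[565,776]]
F_171 mod 791 = Q^171[0][1] = 565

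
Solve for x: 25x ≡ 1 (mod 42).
37

gcd(25, 42) = 1, so the inverse exists.
Extended Euclidean algorithm on (42, 25):
42 = 1 × 25 + 17  ⟹  17 = (1)·42 + (-1)·25
25 = 1 × 17 + 8  ⟹  8 = (-1)·42 + (2)·25
17 = 2 × 8 + 1  ⟹  1 = (3)·42 + (-5)·25
So (-5)·25 ≡ 1 (mod 42), i.e. 25^(-1) ≡ -5 ≡ 37 (mod 42).
Check: 25 × 37 = 925 ≡ 1 (mod 42)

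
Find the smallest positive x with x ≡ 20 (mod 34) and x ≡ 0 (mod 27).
54

Using Chinese Remainder Theorem:
M = 34 × 27 = 918
M1 = 27, M2 = 34
y1 = 27^(-1) mod 34 = 29
y2 = 34^(-1) mod 27 = 4
x = (20×27×29 + 0×34×4) mod 918 = 54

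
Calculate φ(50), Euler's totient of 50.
20

50 = 2 × 5^2
φ(n) = n × ∏(1 - 1/p) for each prime p dividing n
φ(50) = 50 × (1 - 1/2) × (1 - 1/5) = 20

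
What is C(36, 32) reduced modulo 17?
0

Using Lucas' theorem:
Write n=36 and k=32 in base 17:
n in base 17: [2, 2]
k in base 17: [1, 15]
C(36,32) mod 17 = ∏ C(n_i, k_i) mod 17
Digit binomials (mod 17): C(2,1) = 2; C(2,15) = 0 (k_i > n_i)
Product: 2 × 0 = 0 ≡ 0 (mod 17)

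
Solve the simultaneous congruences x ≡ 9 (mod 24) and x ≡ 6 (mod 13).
201

Using Chinese Remainder Theorem:
M = 24 × 13 = 312
M1 = 13, M2 = 24
y1 = 13^(-1) mod 24 = 13
y2 = 24^(-1) mod 13 = 6
x = (9×13×13 + 6×24×6) mod 312 = 201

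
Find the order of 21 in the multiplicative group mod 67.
33

67 is prime, so ord(21) divides φ(67) = 66.
Divisors of 66: 1, 2, 3, 6, 11, 22, 33, 66.
Repeated squaring: 21^1 ≡ 21, 21^2 ≡ 39, 21^4 ≡ 47, 21^8 ≡ 65, 21^16 ≡ 4, 21^32 ≡ 16, 21^64 ≡ 55 (mod 67).
Test 21^d mod 67 for each divisor d in increasing order:
21^1 ≡ 21
21^2 ≡ 39
21^3 = 21^2·21^1 ≡ 15
21^6 = 21^4·21^2 ≡ 24
21^11 = 21^8·21^2·21^1 ≡ 37
21^22 = 21^16·21^4·21^2 ≡ 29
21^33 = 21^32·21^1 ≡ 1  ← first divisor giving 1
The order is 33.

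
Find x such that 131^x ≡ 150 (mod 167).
112

Baby-step giant-step with step n = ⌈√167⌉ = 13.
Baby steps 131^j mod 167 (j:value) for j=0..12: 0:1, 1:131, 2:127, 3:104, 4:97, 5:15, 6:128, 7:68, 8:57, 9:119, 10:58, 11:83, 12:18.
Giant-step multiplier: 131^(-13) ≡ 131^(166-13) = 131^153 ≡ 142 (mod 167).
Giant steps γ_i = 150·142^i mod 167: γ_0=150, γ_1=91, γ_2=63, γ_3=95, γ_4=130, γ_5=90, γ_6=88, γ_7=138, γ_8=57 (in table at j=8).
x = i·n + j = 8·13 + 8 = 112.
Check: 131^112 ≡ 150 (mod 167).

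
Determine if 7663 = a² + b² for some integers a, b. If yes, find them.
Not possible

Factorization: 7663 = 79 × 97
By Fermat: n is sum of two squares iff every prime p ≡ 3 (mod 4) appears to even power.
Prime(s) ≡ 3 (mod 4) with odd exponent: [(79, 1)]
Therefore 7663 cannot be expressed as a² + b².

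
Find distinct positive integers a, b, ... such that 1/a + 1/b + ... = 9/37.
1/5 + 1/24 + 1/635 + 1/563880

Greedy algorithm:
9/37: ceiling(37/9) = 5, use 1/5
8/185: ceiling(185/8) = 24, use 1/24
7/4440: ceiling(4440/7) = 635, use 1/635
1/563880: ceiling(563880/1) = 563880, use 1/563880
Result: 9/37 = 1/5 + 1/24 + 1/635 + 1/563880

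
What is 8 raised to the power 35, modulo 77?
43

Repeated squaring. Binary of 35 = 100011.
8^1 ≡ 8 (mod 77); 8^2 ≡ 64 (mod 77); 8^4 ≡ 15 (mod 77); 8^8 ≡ 71 (mod 77); 8^16 ≡ 36 (mod 77); 8^32 ≡ 64 (mod 77)
8^35 = 8^1 × 8^2 × 8^32 ≡ 43 (mod 77)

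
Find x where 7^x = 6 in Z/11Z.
7

Baby-step giant-step with step n = ⌈√11⌉ = 4.
Baby steps 7^j mod 11 (j:value) for j=0..3: 0:1, 1:7, 2:5, 3:2.
Giant-step multiplier: 7^(-4) ≡ 7^(10-4) = 7^6 ≡ 4 (mod 11).
Giant steps γ_i = 6·4^i mod 11: γ_0=6, γ_1=2 (in table at j=3).
x = i·n + j = 1·4 + 3 = 7.
Check: 7^7 ≡ 6 (mod 11).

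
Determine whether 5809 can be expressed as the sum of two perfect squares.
25² + 72² (a=25, b=72)

Factorization: 5809 = 37 × 157
By Fermat: n is sum of two squares iff every prime p ≡ 3 (mod 4) appears to even power.
All primes ≡ 3 (mod 4) appear to even power.
Search a = 0, 1, 2, … for 5809 - a² a perfect square: first hit at a = 25: 5809 - 625 = 5184 = 72².
5809 = 25² + 72² = 625 + 5184 ✓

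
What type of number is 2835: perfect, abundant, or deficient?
abundant

Proper divisors of 2835: sum = 1 + 3 + 5 + 7 + 9 + 15 + 21 + 27 + ... + 315 + 405 + 567 + 945 (19 divisors) = 2973
Since 2973 > 2835, 2835 is abundant.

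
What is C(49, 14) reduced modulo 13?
4

Using Lucas' theorem:
Write n=49 and k=14 in base 13:
n in base 13: [3, 10]
k in base 13: [1, 1]
C(49,14) mod 13 = ∏ C(n_i, k_i) mod 13
Digit binomials (mod 13): C(3,1) = 3; C(10,1) = 10
Product: 3 × 10 = 30 ≡ 4 (mod 13)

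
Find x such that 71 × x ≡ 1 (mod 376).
143

gcd(71, 376) = 1, so the inverse exists.
Extended Euclidean algorithm on (376, 71):
376 = 5 × 71 + 21  ⟹  21 = (1)·376 + (-5)·71
71 = 3 × 21 + 8  ⟹  8 = (-3)·376 + (16)·71
21 = 2 × 8 + 5  ⟹  5 = (7)·376 + (-37)·71
8 = 1 × 5 + 3  ⟹  3 = (-10)·376 + (53)·71
5 = 1 × 3 + 2  ⟹  2 = (17)·376 + (-90)·71
3 = 1 × 2 + 1  ⟹  1 = (-27)·376 + (143)·71
So (143)·71 ≡ 1 (mod 376), i.e. 71^(-1) ≡ 143 (mod 376).
Check: 71 × 143 = 10153 ≡ 1 (mod 376)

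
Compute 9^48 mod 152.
121

Repeated squaring. Binary of 48 = 110000.
9^1 ≡ 9 (mod 152); 9^2 ≡ 81 (mod 152); 9^4 ≡ 25 (mod 152); 9^8 ≡ 17 (mod 152); 9^16 ≡ 137 (mod 152); 9^32 ≡ 73 (mod 152)
9^48 = 9^16 × 9^32 ≡ 121 (mod 152)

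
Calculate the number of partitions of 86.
34262962

p(n) counts ways to write n as a sum of positive integers (order ignored).
Euler's pentagonal recurrence: p(k) = p(k-1) + p(k-2) - p(k-5) - p(k-7) + p(k-12) + p(k-15) - ... (offsets j(3j∓1)/2, signs ++--, p(0)=1, p(<0)=0).
DP table for k = 0..85: p(0)=1, p(1)=1, p(2)=2, p(3)=3, p(4)=5, p(5)=7, p(6)=11, p(7)=15, p(8)=22, p(9)=30, p(10)=42, p(11)=56, p(12)=77, p(13)=101, p(14)=135, p(15)=176, p(16)=231, p(17)=297, p(18)=385, p(19)=490, p(20)=627, p(21)=792, p(22)=1002, p(23)=1255, p(24)=1575, p(25)=1958, p(26)=2436, p(27)=3010, p(28)=3718, p(29)=4565, p(30)=5604, p(31)=6842, p(32)=8349, p(33)=10143, p(34)=12310, p(35)=14883, p(36)=17977, p(37)=21637, p(38)=26015, p(39)=31185, p(40)=37338, p(41)=44583, p(42)=53174, p(43)=63261, p(44)=75175, p(45)=89134, p(46)=105558, p(47)=124754, p(48)=147273, p(49)=173525, p(50)=204226, p(51)=239943, p(52)=281589, p(53)=329931, p(54)=386155, p(55)=451276, p(56)=526823, p(57)=614154, p(58)=715220, p(59)=831820, p(60)=966467, p(61)=1121505, p(62)=1300156, p(63)=1505499, p(64)=1741630, p(65)=2012558, p(66)=2323520, p(67)=2679689, p(68)=3087735, p(69)=3554345, p(70)=4087968, p(71)=4697205, p(72)=5392783, p(73)=6185689, p(74)=7089500, p(75)=8118264, p(76)=9289091, p(77)=10619863, p(78)=12132164, p(79)=13848650, p(80)=15796476, p(81)=18004327, p(82)=20506255, p(83)=23338469, p(84)=26543660, p(85)=30167357.
Final step: p(86) = p(85) + p(84) - p(81) - p(79) + p(74) + p(71) - p(64) - p(60) + p(51) + p(46) - p(35) - p(29) + p(16) + p(9)
= 30167357 + 26543660 - 18004327 - 13848650 + 7089500 + 4697205 - 1741630 - 966467 + 239943 + 105558 - 14883 - 4565 + 231 + 30
= 34262962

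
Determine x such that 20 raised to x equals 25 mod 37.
22

Baby-step giant-step with step n = ⌈√37⌉ = 7.
Baby steps 20^j mod 37 (j:value) for j=0..6: 0:1, 1:20, 2:30, 3:8, 4:12, 5:18, 6:27.
Giant-step multiplier: 20^(-7) ≡ 20^(36-7) = 20^29 ≡ 32 (mod 37).
Giant steps γ_i = 25·32^i mod 37: γ_0=25, γ_1=23, γ_2=33, γ_3=20 (in table at j=1).
x = i·n + j = 3·7 + 1 = 22.
Check: 20^22 ≡ 25 (mod 37).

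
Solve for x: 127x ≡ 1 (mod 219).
169

gcd(127, 219) = 1, so the inverse exists.
Extended Euclidean algorithm on (219, 127):
219 = 1 × 127 + 92  ⟹  92 = (1)·219 + (-1)·127
127 = 1 × 92 + 35  ⟹  35 = (-1)·219 + (2)·127
92 = 2 × 35 + 22  ⟹  22 = (3)·219 + (-5)·127
35 = 1 × 22 + 13  ⟹  13 = (-4)·219 + (7)·127
22 = 1 × 13 + 9  ⟹  9 = (7)·219 + (-12)·127
13 = 1 × 9 + 4  ⟹  4 = (-11)·219 + (19)·127
9 = 2 × 4 + 1  ⟹  1 = (29)·219 + (-50)·127
So (-50)·127 ≡ 1 (mod 219), i.e. 127^(-1) ≡ -50 ≡ 169 (mod 219).
Check: 127 × 169 = 21463 ≡ 1 (mod 219)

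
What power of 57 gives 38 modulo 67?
11

Baby-step giant-step with step n = ⌈√67⌉ = 9.
Baby steps 57^j mod 67 (j:value) for j=0..8: 0:1, 1:57, 2:33, 3:5, 4:17, 5:31, 6:25, 7:18, 8:21.
Giant-step multiplier: 57^(-9) ≡ 57^(66-9) = 57^57 ≡ 52 (mod 67).
Giant steps γ_i = 38·52^i mod 67: γ_0=38, γ_1=33 (in table at j=2).
x = i·n + j = 1·9 + 2 = 11.
Check: 57^11 ≡ 38 (mod 67).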